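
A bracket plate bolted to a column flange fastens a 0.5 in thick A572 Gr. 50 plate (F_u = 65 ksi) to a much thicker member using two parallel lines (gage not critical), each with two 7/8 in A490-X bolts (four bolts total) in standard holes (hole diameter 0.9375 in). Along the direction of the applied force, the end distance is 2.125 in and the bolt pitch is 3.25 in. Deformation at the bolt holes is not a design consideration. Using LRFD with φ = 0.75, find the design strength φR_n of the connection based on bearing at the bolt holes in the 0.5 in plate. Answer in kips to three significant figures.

249 kips

Per bolt r_n = 1.5 l_c t F_u ≤ 3.0 d t F_u; upper limit = 3.0 × 0.875 × 0.5 × 65 = 85.31 kips.
Edge bolt: l_c = 2.125 − 0.9375/2 = 1.656 in → 1.5 × 1.656 × 0.5 × 65 = 80.74 → r_n = 80.74 kips.
Interior bolts: l_c = 3.25 − 0.9375 = 2.312 in → 1.5 × 2.312 × 0.5 × 65 = 112.7 → r_n = 85.31 kips.
R_n = 2 × 80.74 + 2 × 85.31 = 332.1 kips.
Design strength φR_n = 0.75 × 332.1 = 249 kips.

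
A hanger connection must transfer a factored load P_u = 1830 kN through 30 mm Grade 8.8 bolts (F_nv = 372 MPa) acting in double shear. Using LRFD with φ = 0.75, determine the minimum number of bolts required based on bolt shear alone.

5 bolts

A_b = π·30²/4 = 706.9 mm².
Per-bolt design strength φR_n = 0.75 × 372 × 706.9 × 2 / 1000 = 394.4 kN.
n ≥ 1830 / 394.4 = 4.64 → use 5 bolts.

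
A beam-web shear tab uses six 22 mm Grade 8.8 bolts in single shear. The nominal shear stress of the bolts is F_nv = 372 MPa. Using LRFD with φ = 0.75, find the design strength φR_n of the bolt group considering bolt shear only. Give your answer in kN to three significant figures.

A_b = π × 22² / 4 = 380.1 mm².
R_n = F_nv · A_b · n · n_s = 372 × 380.1 × 6 × 1 / 1000 = 848.5 kN.
Design strength φR_n = 0.75 × 848.5 = 636 kN.

636 kN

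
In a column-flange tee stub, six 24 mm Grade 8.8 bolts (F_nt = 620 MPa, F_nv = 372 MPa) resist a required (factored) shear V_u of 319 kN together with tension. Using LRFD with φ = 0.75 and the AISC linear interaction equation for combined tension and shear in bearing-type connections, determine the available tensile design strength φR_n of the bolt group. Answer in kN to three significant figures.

1110 kN

A_b = π·24²/4 = 452.4 mm²; f_rv = 319 × 1000 / (6 × 452.4) = 117.5 MPa.
F'_nt = 1.3 F_nt − (F_nt / φF_nv) f_rv = 1.3·620 − (620/(0.75·372))·117.5 = 544.8 MPa, capped at F_nt → F'_nt = 544.8 MPa.
R_n = F'_nt · A_b · n = 544.8 × 452.4 × 6 / 1000 = 1479 kN.
Design strength φR_n = 0.75 × 1479 = 1110 kN.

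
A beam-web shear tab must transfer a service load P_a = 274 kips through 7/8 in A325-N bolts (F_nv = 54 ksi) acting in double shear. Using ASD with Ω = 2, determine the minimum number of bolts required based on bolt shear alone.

9 bolts

A_b = π·0.875²/4 = 0.6013 in².
Per-bolt allowable strength R_n/Ω = 54 × 0.6013 × 2 / 2 = 32.47 kips.
n ≥ 274 / 32.47 = 8.438 → use 9 bolts.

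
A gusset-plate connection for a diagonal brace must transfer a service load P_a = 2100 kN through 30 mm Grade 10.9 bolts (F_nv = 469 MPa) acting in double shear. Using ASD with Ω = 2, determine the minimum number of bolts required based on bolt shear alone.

7 bolts

A_b = π·30²/4 = 706.9 mm².
Per-bolt allowable strength R_n/Ω = 469 × 706.9 × 2 / 1000 / 2 = 331.5 kN.
n ≥ 2100 / 331.5 = 6.335 → use 7 bolts.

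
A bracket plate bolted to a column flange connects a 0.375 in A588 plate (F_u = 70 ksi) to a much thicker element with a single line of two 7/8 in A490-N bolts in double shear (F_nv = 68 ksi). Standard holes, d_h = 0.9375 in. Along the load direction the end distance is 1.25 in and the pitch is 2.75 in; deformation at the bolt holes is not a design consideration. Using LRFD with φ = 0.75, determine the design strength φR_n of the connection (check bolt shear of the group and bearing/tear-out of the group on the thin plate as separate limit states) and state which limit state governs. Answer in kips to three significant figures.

74.8 kips (bearing governs)

Bolt shear: A_b = π·0.875²/4 = 0.6013 in²; R_n = 68 × 0.6013 × 2 × 2 = 163.6 kips → 0.75 × 163.6 = 123 kips.
Bearing (1.5 l_c t F_u ≤ 3.0 d t F_u): upper limit = 3.0·0.875·0.375·70 = 68.91 kips.
  Edge l_c = 1.25 − 0.9375/2 = 0.7812 → r_n = 30.76 kips; interior l_c = 2.75 − 0.9375 = 1.812 → r_n = 68.91 kips.
  R_n,bearing = 1·30.76 + 1·68.91 = 99.67 kips → 0.75 × 99.67 = 74.8 kips.
Bearing governs: 74.8 kips.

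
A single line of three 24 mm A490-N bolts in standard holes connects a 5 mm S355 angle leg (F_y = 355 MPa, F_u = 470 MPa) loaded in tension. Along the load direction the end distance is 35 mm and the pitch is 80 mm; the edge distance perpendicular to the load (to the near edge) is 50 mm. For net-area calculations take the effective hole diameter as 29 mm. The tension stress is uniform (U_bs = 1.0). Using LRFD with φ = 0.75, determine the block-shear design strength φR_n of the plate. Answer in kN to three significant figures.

192 kN

Shear plane L_v = 35 + 2·80 = 195 mm; A_gv = 195 × 5 = 975 mm².
A_nv = (195 − 2.5·29) × 5 = 612.5 mm².
A_nt = (50 − 0.5·29) × 5 = 177.5 mm².
0.6 F_u A_nv = 172.7 kN; 0.6 F_y A_gv = 207.7 kN → shear rupture governs the shear term.
R_n = 172.7 + 1.0 × 470 × 177.5 / 1000 = 256.1 kN.
Design strength φR_n = 0.75 × 256.1 = 192 kN.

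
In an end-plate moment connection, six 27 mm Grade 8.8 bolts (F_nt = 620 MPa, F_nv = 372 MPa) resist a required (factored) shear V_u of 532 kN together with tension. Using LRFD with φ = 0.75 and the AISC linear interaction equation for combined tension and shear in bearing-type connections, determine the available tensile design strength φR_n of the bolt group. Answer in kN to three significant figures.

A_b = π·27²/4 = 572.6 mm²; f_rv = 532 × 1000 / (6 × 572.6) = 154.9 MPa.
F'_nt = 1.3 F_nt − (F_nt / φF_nv) f_rv = 1.3·620 − (620/(0.75·372))·154.9 = 461.9 MPa, capped at F_nt → F'_nt = 461.9 MPa.
R_n = F'_nt · A_b · n = 461.9 × 572.6 × 6 / 1000 = 1587 kN.
Design strength φR_n = 0.75 × 1587 = 1190 kN.

1190 kN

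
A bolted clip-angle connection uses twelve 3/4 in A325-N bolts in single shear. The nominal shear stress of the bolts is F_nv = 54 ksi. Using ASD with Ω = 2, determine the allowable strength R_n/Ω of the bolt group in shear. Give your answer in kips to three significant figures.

A_b = π × 0.75² / 4 = 0.4418 in².
R_n = F_nv · A_b · n · n_s = 54 × 0.4418 × 12 × 1 = 286.3 kips.
Allowable strength R_n/Ω = 286.3 / 2 = 143 kips.

143 kips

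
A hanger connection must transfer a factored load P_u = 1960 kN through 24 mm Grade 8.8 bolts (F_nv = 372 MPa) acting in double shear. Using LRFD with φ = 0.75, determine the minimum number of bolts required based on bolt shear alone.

A_b = π·24²/4 = 452.4 mm².
Per-bolt design strength φR_n = 0.75 × 372 × 452.4 × 2 / 1000 = 252.4 kN.
n ≥ 1960 / 252.4 = 7.764 → use 8 bolts.

8 bolts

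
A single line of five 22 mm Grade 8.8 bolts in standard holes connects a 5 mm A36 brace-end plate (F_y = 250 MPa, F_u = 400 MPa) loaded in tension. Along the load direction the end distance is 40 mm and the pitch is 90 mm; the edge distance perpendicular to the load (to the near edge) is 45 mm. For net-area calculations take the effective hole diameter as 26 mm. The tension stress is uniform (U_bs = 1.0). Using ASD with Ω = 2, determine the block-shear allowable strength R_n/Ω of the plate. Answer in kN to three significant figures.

182 kN

Shear plane L_v = 40 + 4·90 = 400 mm; A_gv = 400 × 5 = 2000 mm².
A_nv = (400 − 4.5·26) × 5 = 1415 mm².
A_nt = (45 − 0.5·26) × 5 = 160 mm².
0.6 F_u A_nv = 339.6 kN; 0.6 F_y A_gv = 300 kN → shear yielding governs the shear term.
R_n = 300 + 1.0 × 400 × 160 / 1000 = 364 kN.
Allowable strength R_n/Ω = 364 / 2 = 182 kN.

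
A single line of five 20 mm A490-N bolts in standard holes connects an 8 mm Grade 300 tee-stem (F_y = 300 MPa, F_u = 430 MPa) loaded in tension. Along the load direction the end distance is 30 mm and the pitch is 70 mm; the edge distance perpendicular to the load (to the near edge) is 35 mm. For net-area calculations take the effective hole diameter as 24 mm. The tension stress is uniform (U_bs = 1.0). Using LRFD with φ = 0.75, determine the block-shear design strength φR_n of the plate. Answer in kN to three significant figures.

372 kN

Shear plane L_v = 30 + 4·70 = 310 mm; A_gv = 310 × 8 = 2480 mm².
A_nv = (310 − 4.5·24) × 8 = 1616 mm².
A_nt = (35 − 0.5·24) × 8 = 184 mm².
0.6 F_u A_nv = 416.9 kN; 0.6 F_y A_gv = 446.4 kN → shear rupture governs the shear term.
R_n = 416.9 + 1.0 × 430 × 184 / 1000 = 496 kN.
Design strength φR_n = 0.75 × 496 = 372 kN.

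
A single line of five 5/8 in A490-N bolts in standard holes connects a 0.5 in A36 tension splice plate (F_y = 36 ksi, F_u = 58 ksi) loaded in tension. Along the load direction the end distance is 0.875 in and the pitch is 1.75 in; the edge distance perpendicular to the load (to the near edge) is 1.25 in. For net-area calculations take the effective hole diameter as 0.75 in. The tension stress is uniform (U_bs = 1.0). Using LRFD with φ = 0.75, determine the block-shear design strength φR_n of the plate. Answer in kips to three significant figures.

77.8 kips

Shear plane L_v = 0.875 + 4·1.75 = 7.875 in; A_gv = 7.875 × 0.5 = 3.938 in².
A_nv = (7.875 − 4.5·0.75) × 0.5 = 2.25 in².
A_nt = (1.25 − 0.5·0.75) × 0.5 = 0.4375 in².
0.6 F_u A_nv = 78.3 kips; 0.6 F_y A_gv = 85.05 kips → shear rupture governs the shear term.
R_n = 78.3 + 1.0 × 58 × 0.4375 = 103.7 kips.
Design strength φR_n = 0.75 × 103.7 = 77.8 kips.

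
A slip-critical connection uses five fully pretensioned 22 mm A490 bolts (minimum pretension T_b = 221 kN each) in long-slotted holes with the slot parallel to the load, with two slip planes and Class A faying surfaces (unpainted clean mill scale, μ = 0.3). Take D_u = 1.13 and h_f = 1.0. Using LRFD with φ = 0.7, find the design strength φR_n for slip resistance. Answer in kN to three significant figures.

524 kN

R_n = μ · D_u · h_f · T_b · n_s · n_b = 0.3 × 1.13 × 1.0 × 221 × 2 × 5 = 749.2 kN.
Design strength φR_n = 0.7 × 749.2 = 524 kN.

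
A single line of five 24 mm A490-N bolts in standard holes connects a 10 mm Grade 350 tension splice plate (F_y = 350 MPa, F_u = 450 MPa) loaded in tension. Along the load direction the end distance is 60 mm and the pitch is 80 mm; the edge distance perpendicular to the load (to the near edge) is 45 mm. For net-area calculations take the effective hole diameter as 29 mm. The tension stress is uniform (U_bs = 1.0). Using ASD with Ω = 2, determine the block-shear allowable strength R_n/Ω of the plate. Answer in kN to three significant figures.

405 kN

Shear plane L_v = 60 + 4·80 = 380 mm; A_gv = 380 × 10 = 3800 mm².
A_nv = (380 − 4.5·29) × 10 = 2495 mm².
A_nt = (45 − 0.5·29) × 10 = 305 mm².
0.6 F_u A_nv = 673.6 kN; 0.6 F_y A_gv = 798 kN → shear rupture governs the shear term.
R_n = 673.6 + 1.0 × 450 × 305 / 1000 = 810.9 kN.
Allowable strength R_n/Ω = 810.9 / 2 = 405 kN.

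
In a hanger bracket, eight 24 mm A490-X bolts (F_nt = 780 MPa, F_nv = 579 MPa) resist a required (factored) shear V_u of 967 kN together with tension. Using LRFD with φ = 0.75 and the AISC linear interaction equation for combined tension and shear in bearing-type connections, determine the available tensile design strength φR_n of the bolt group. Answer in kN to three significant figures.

1450 kN

A_b = π·24²/4 = 452.4 mm²; f_rv = 967 × 1000 / (8 × 452.4) = 267.2 MPa.
F'_nt = 1.3 F_nt − (F_nt / φF_nv) f_rv = 1.3·780 − (780/(0.75·579))·267.2 = 534.1 MPa, capped at F_nt → F'_nt = 534.1 MPa.
R_n = F'_nt · A_b · n = 534.1 × 452.4 × 8 / 1000 = 1933 kN.
Design strength φR_n = 0.75 × 1933 = 1450 kN.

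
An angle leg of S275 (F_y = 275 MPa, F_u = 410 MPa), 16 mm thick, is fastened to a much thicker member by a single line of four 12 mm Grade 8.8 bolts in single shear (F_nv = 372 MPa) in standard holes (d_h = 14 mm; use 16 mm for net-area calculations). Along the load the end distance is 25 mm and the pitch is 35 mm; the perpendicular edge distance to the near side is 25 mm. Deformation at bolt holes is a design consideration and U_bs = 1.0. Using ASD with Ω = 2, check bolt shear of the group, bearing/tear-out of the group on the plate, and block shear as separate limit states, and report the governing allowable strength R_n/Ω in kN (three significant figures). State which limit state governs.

Bolt shear: A_b = π·12²/4 = 113.1 mm²; R_n = 372 × 113.1 × 4 × 1 / 1000 = 168.3 kN → 168.3 / 2 = 84.1 kN.
Bearing: edge l_c = 18, r_n = 141.7 kN; interior l_c = 21, r_n = 165.3 kN; R_n = 141.7 + 3·165.3 = 637.6 kN → 319 kN.
Block shear: A_gv = 2080, A_nv = 1184, A_nt = 272 mm²; R_n = min(0.6F_uA_nv, 0.6F_yA_gv) + U_bs·F_u·A_nt = 402.8 kN → 201 kN.
Bolt shear governs: 84.1 kN.

84.1 kN (bolt shear governs)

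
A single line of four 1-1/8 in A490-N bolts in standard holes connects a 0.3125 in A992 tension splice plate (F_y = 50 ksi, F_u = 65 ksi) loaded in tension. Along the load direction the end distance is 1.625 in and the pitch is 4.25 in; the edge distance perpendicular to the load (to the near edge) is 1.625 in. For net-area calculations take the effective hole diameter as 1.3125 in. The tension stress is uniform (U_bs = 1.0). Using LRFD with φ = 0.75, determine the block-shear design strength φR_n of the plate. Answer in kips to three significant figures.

104 kips

Shear plane L_v = 1.625 + 3·4.25 = 14.38 in; A_gv = 14.38 × 0.3125 = 4.492 in².
A_nv = (14.38 − 3.5·1.3125) × 0.3125 = 3.057 in².
A_nt = (1.625 − 0.5·1.3125) × 0.3125 = 0.3027 in².
0.6 F_u A_nv = 119.2 kips; 0.6 F_y A_gv = 134.8 kips → shear rupture governs the shear term.
R_n = 119.2 + 1.0 × 65 × 0.3027 = 138.9 kips.
Design strength φR_n = 0.75 × 138.9 = 104 kips.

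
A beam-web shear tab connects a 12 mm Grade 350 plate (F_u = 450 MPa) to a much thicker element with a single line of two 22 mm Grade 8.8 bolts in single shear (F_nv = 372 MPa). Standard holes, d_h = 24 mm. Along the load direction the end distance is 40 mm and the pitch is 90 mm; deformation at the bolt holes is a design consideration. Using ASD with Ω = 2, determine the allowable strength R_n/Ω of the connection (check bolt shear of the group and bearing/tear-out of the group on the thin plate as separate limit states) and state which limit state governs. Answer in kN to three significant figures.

141 kN (bolt shear governs)

Bolt shear: A_b = π·22²/4 = 380.1 mm²; R_n = 372 × 380.1 × 2 × 1 / 1000 = 282.8 kN → 282.8 / 2 = 141 kN.
Bearing (1.2 l_c t F_u ≤ 2.4 d t F_u): upper limit = 2.4·22·12·450 / 1000 = 285.1 kN.
  Edge l_c = 40 − 24/2 = 28 → r_n = 181.4 kN; interior l_c = 90 − 24 = 66 → r_n = 285.1 kN.
  R_n,bearing = 1·181.4 + 1·285.1 = 466.6 kN → 466.6 / 2 = 233 kN.
Bolt shear governs: 141 kN.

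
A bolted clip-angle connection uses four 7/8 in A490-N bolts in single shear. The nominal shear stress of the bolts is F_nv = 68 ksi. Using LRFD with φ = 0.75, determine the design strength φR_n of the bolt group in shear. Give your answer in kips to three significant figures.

A_b = π × 0.875² / 4 = 0.6013 in².
R_n = F_nv · A_b · n · n_s = 68 × 0.6013 × 4 × 1 = 163.6 kips.
Design strength φR_n = 0.75 × 163.6 = 123 kips.

123 kips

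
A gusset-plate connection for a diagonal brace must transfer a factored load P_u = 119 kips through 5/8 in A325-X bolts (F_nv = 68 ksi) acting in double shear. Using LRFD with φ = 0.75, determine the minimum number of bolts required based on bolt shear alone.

4 bolts

A_b = π·0.625²/4 = 0.3068 in².
Per-bolt design strength φR_n = 0.75 × 68 × 0.3068 × 2 = 31.29 kips.
n ≥ 119 / 31.29 = 3.803 → use 4 bolts.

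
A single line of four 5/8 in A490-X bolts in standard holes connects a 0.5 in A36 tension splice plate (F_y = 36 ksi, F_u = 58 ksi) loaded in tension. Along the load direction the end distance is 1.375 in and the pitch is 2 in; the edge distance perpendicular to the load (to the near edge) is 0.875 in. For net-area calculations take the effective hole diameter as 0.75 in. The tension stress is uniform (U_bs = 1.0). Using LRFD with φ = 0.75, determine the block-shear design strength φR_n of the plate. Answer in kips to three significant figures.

Shear plane L_v = 1.375 + 3·2 = 7.375 in; A_gv = 7.375 × 0.5 = 3.688 in².
A_nv = (7.375 − 3.5·0.75) × 0.5 = 2.375 in².
A_nt = (0.875 − 0.5·0.75) × 0.5 = 0.25 in².
0.6 F_u A_nv = 82.65 kips; 0.6 F_y A_gv = 79.65 kips → shear yielding governs the shear term.
R_n = 79.65 + 1.0 × 58 × 0.25 = 94.15 kips.
Design strength φR_n = 0.75 × 94.15 = 70.6 kips.

70.6 kips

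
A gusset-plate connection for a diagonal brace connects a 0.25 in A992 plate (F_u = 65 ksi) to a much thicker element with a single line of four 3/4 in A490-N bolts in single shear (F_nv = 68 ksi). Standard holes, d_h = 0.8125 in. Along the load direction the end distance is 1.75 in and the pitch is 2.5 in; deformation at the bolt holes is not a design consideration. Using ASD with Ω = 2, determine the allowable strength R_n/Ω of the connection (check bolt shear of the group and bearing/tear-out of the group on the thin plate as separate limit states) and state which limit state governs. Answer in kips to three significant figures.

60.1 kips (bolt shear governs)

Bolt shear: A_b = π·0.75²/4 = 0.4418 in²; R_n = 68 × 0.4418 × 4 × 1 = 120.2 kips → 120.2 / 2 = 60.1 kips.
Bearing (1.5 l_c t F_u ≤ 3.0 d t F_u): upper limit = 3.0·0.75·0.25·65 = 36.56 kips.
  Edge l_c = 1.75 − 0.8125/2 = 1.344 → r_n = 32.75 kips; interior l_c = 2.5 − 0.8125 = 1.688 → r_n = 36.56 kips.
  R_n,bearing = 1·32.75 + 3·36.56 = 142.4 kips → 142.4 / 2 = 71.2 kips.
Bolt shear governs: 60.1 kips.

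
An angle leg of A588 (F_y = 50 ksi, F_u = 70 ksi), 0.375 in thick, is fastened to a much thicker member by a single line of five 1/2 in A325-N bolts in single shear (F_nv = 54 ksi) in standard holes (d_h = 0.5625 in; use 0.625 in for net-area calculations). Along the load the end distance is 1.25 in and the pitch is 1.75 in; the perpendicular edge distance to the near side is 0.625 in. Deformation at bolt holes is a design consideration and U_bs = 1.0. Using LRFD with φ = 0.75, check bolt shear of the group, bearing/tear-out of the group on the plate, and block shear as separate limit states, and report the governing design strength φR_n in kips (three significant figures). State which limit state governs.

Bolt shear: A_b = π·0.5²/4 = 0.1963 in²; R_n = 54 × 0.1963 × 5 × 1 = 53.01 kips → 0.75 × 53.01 = 39.8 kips.
Bearing: edge l_c = 0.9688, r_n = 30.52 kips; interior l_c = 1.188, r_n = 31.5 kips; R_n = 30.52 + 4·31.5 = 156.5 kips → 117 kips.
Block shear: A_gv = 3.094, A_nv = 2.039, A_nt = 0.1172 in²; R_n = min(0.6F_uA_nv, 0.6F_yA_gv) + U_bs·F_u·A_nt = 93.84 kips → 70.4 kips.
Bolt shear governs: 39.8 kips.

39.8 kips (bolt shear governs)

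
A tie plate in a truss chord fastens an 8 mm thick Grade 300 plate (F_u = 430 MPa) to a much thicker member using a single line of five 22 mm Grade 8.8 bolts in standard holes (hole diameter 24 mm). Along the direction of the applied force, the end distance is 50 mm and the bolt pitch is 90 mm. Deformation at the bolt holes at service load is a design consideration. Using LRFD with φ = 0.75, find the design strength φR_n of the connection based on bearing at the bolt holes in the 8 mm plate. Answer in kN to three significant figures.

Per bolt r_n = 1.2 l_c t F_u ≤ 2.4 d t F_u; upper limit = 2.4 × 22 × 8 × 430 / 1000 = 181.6 kN.
Edge bolt: l_c = 50 − 24/2 = 38 mm → 1.2 × 38 × 8 × 430 / 1000 = 156.9 → r_n = 156.9 kN.
Interior bolts: l_c = 90 − 24 = 66 mm → 1.2 × 66 × 8 × 430 / 1000 = 272.4 → r_n = 181.6 kN.
R_n = 1 × 156.9 + 4 × 181.6 = 883.4 kN.
Design strength φR_n = 0.75 × 883.4 = 663 kN.

663 kN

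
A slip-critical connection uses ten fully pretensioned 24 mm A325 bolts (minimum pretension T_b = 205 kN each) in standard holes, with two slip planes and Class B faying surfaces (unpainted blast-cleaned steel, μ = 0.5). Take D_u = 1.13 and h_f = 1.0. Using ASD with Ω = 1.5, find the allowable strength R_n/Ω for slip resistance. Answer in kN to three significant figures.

1540 kN

R_n = μ · D_u · h_f · T_b · n_s · n_b = 0.5 × 1.13 × 1.0 × 205 × 2 × 10 = 2316 kN.
Allowable strength R_n/Ω = 2316 / 1.5 = 1540 kN.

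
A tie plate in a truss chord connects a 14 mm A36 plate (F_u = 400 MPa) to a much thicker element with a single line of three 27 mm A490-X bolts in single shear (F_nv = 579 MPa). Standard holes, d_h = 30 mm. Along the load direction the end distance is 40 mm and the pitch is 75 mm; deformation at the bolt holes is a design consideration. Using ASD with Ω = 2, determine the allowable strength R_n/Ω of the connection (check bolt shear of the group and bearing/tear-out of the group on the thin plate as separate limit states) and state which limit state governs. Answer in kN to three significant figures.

Bolt shear: A_b = π·27²/4 = 572.6 mm²; R_n = 579 × 572.6 × 3 × 1 / 1000 = 994.5 kN → 994.5 / 2 = 497 kN.
Bearing (1.2 l_c t F_u ≤ 2.4 d t F_u): upper limit = 2.4·27·14·400 / 1000 = 362.9 kN.
  Edge l_c = 40 − 30/2 = 25 → r_n = 168 kN; interior l_c = 75 − 30 = 45 → r_n = 302.4 kN.
  R_n,bearing = 1·168 + 2·302.4 = 772.8 kN → 772.8 / 2 = 386 kN.
Bearing governs: 386 kN.

386 kN (bearing governs)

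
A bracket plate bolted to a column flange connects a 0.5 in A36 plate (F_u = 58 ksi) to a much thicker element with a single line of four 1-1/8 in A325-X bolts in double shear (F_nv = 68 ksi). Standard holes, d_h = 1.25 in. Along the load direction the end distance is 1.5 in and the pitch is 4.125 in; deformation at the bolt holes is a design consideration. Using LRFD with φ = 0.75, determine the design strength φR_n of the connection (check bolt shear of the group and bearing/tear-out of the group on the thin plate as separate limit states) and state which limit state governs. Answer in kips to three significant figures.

Bolt shear: A_b = π·1.125²/4 = 0.994 in²; R_n = 68 × 0.994 × 4 × 2 = 540.7 kips → 0.75 × 540.7 = 406 kips.
Bearing (1.2 l_c t F_u ≤ 2.4 d t F_u): upper limit = 2.4·1.125·0.5·58 = 78.3 kips.
  Edge l_c = 1.5 − 1.25/2 = 0.875 → r_n = 30.45 kips; interior l_c = 4.125 − 1.25 = 2.875 → r_n = 78.3 kips.
  R_n,bearing = 1·30.45 + 3·78.3 = 265.3 kips → 0.75 × 265.3 = 199 kips.
Bearing governs: 199 kips.

199 kips (bearing governs)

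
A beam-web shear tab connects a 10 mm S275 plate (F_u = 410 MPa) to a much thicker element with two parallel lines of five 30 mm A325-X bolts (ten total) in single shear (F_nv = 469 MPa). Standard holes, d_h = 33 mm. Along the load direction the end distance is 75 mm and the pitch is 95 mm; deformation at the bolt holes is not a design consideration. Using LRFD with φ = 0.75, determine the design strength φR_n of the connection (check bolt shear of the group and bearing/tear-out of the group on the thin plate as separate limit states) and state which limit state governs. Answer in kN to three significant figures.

Bolt shear: A_b = π·30²/4 = 706.9 mm²; R_n = 469 × 706.9 × 10 × 1 / 1000 = 3315 kN → 0.75 × 3315 = 2490 kN.
Bearing (1.5 l_c t F_u ≤ 3.0 d t F_u): upper limit = 3.0·30·10·410 / 1000 = 369 kN.
  Edge l_c = 75 − 33/2 = 58.5 → r_n = 359.8 kN; interior l_c = 95 − 33 = 62 → r_n = 369 kN.
  R_n,bearing = 2·359.8 + 8·369 = 3672 kN → 0.75 × 3672 = 2750 kN.
Bolt shear governs: 2490 kN.

2490 kN (bolt shear governs)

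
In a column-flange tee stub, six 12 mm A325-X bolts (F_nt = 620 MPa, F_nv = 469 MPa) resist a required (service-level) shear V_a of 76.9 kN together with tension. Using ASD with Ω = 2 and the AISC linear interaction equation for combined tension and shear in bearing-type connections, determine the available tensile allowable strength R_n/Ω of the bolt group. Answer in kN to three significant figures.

A_b = π·12²/4 = 113.1 mm²; f_rv = 76.9 × 1000 / (6 × 113.1) = 113.3 MPa.
F'_nt = 1.3 F_nt − (Ω F_nt / F_nv) f_rv = 1.3·620 − (2·620/469)·113.3 = 506.4 MPa, capped at F_nt → F'_nt = 506.4 MPa.
R_n = F'_nt · A_b · n = 506.4 × 113.1 × 6 / 1000 = 343.6 kN.
Allowable strength R_n/Ω = 343.6 / 2 = 172 kN.

172 kN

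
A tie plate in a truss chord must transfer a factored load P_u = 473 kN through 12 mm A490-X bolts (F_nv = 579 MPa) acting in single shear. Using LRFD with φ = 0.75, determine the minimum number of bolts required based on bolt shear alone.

10 bolts

A_b = π·12²/4 = 113.1 mm².
Per-bolt design strength φR_n = 0.75 × 579 × 113.1 × 1 / 1000 = 49.11 kN.
n ≥ 473 / 49.11 = 9.631 → use 10 bolts.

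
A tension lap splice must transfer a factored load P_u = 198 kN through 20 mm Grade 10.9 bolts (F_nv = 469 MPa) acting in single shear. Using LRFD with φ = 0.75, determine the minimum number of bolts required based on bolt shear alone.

A_b = π·20²/4 = 314.2 mm².
Per-bolt design strength φR_n = 0.75 × 469 × 314.2 × 1 / 1000 = 110.5 kN.
n ≥ 198 / 110.5 = 1.792 → use 2 bolts.

2 bolts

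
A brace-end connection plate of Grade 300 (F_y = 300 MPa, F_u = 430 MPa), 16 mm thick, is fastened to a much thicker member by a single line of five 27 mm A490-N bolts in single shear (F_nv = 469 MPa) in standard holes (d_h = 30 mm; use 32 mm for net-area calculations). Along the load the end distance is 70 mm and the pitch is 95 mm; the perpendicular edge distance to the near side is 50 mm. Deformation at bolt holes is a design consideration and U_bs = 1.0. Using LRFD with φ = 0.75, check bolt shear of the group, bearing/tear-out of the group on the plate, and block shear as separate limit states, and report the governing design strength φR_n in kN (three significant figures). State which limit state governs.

1010 kN (bolt shear governs)

Bolt shear: A_b = π·27²/4 = 572.6 mm²; R_n = 469 × 572.6 × 5 × 1 / 1000 = 1343 kN → 0.75 × 1343 = 1010 kN.
Bearing: edge l_c = 55, r_n = 445.8 kN; interior l_c = 65, r_n = 445.8 kN; R_n = 445.8 + 4·445.8 = 2229 kN → 1670 kN.
Block shear: A_gv = 7200, A_nv = 4896, A_nt = 544 mm²; R_n = min(0.6F_uA_nv, 0.6F_yA_gv) + U_bs·F_u·A_nt = 1497 kN → 1120 kN.
Bolt shear governs: 1010 kN.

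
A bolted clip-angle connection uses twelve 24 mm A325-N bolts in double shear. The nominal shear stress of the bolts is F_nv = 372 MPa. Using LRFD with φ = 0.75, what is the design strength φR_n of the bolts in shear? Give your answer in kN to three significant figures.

3030 kN

A_b = π × 24² / 4 = 452.4 mm².
R_n = F_nv · A_b · n · n_s = 372 × 452.4 × 12 × 2 / 1000 = 4039 kN.
Design strength φR_n = 0.75 × 4039 = 3030 kN.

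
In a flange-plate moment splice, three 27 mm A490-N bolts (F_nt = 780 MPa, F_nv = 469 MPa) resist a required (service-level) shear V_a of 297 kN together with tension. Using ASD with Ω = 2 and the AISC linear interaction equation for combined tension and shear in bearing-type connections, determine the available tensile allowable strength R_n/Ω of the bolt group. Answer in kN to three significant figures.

A_b = π·27²/4 = 572.6 mm²; f_rv = 297 × 1000 / (3 × 572.6) = 172.9 MPa.
F'_nt = 1.3 F_nt − (Ω F_nt / F_nv) f_rv = 1.3·780 − (2·780/469)·172.9 = 438.9 MPa, capped at F_nt → F'_nt = 438.9 MPa.
R_n = F'_nt · A_b · n = 438.9 × 572.6 × 3 / 1000 = 753.8 kN.
Allowable strength R_n/Ω = 753.8 / 2 = 377 kN.

377 kN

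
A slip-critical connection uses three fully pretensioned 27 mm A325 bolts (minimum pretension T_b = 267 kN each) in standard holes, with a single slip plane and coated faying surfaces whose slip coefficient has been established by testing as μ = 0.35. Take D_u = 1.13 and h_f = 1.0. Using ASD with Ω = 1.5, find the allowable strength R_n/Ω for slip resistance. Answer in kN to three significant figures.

211 kN

R_n = μ · D_u · h_f · T_b · n_s · n_b = 0.35 × 1.13 × 1.0 × 267 × 1 × 3 = 316.8 kN.
Allowable strength R_n/Ω = 316.8 / 1.5 = 211 kN.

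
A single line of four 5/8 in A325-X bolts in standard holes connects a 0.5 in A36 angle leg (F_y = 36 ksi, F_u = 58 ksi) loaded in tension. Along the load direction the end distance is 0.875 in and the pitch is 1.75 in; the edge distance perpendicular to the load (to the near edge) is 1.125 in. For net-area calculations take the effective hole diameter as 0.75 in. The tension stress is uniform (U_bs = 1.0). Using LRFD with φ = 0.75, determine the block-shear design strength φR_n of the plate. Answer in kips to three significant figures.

Shear plane L_v = 0.875 + 3·1.75 = 6.125 in; A_gv = 6.125 × 0.5 = 3.062 in².
A_nv = (6.125 − 3.5·0.75) × 0.5 = 1.75 in².
A_nt = (1.125 − 0.5·0.75) × 0.5 = 0.375 in².
0.6 F_u A_nv = 60.9 kips; 0.6 F_y A_gv = 66.15 kips → shear rupture governs the shear term.
R_n = 60.9 + 1.0 × 58 × 0.375 = 82.65 kips.
Design strength φR_n = 0.75 × 82.65 = 62 kips.

62 kips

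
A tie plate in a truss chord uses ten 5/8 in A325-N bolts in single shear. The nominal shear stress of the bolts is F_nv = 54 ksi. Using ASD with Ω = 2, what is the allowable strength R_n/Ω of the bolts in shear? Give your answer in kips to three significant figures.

A_b = π × 0.625² / 4 = 0.3068 in².
R_n = F_nv · A_b · n · n_s = 54 × 0.3068 × 10 × 1 = 165.7 kips.
Allowable strength R_n/Ω = 165.7 / 2 = 82.8 kips.

82.8 kips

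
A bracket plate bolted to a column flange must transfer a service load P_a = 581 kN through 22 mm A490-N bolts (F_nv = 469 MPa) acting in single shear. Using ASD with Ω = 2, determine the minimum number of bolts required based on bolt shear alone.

A_b = π·22²/4 = 380.1 mm².
Per-bolt allowable strength R_n/Ω = 469 × 380.1 × 1 / 1000 / 2 = 89.14 kN.
n ≥ 581 / 89.14 = 6.518 → use 7 bolts.

7 bolts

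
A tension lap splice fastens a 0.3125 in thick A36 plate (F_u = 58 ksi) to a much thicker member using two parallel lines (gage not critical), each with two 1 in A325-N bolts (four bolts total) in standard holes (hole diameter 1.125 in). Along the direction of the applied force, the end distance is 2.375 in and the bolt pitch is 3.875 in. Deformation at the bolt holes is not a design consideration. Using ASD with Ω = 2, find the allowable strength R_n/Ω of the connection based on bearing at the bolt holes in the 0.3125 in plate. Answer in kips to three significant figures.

104 kips

Per bolt r_n = 1.5 l_c t F_u ≤ 3.0 d t F_u; upper limit = 3.0 × 1 × 0.3125 × 58 = 54.38 kips.
Edge bolt: l_c = 2.375 − 1.125/2 = 1.812 in → 1.5 × 1.812 × 0.3125 × 58 = 49.28 → r_n = 49.28 kips.
Interior bolts: l_c = 3.875 − 1.125 = 2.75 in → 1.5 × 2.75 × 0.3125 × 58 = 74.77 → r_n = 54.38 kips.
R_n = 2 × 49.28 + 2 × 54.38 = 207.3 kips.
Allowable strength R_n/Ω = 207.3 / 2 = 104 kips.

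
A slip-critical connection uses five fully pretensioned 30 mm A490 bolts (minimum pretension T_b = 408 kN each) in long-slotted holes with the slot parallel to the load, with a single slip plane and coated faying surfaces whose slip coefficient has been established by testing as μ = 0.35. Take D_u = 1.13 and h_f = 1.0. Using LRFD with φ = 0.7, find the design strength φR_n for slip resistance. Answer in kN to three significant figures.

R_n = μ · D_u · h_f · T_b · n_s · n_b = 0.35 × 1.13 × 1.0 × 408 × 1 × 5 = 806.8 kN.
Design strength φR_n = 0.7 × 806.8 = 565 kN.

565 kN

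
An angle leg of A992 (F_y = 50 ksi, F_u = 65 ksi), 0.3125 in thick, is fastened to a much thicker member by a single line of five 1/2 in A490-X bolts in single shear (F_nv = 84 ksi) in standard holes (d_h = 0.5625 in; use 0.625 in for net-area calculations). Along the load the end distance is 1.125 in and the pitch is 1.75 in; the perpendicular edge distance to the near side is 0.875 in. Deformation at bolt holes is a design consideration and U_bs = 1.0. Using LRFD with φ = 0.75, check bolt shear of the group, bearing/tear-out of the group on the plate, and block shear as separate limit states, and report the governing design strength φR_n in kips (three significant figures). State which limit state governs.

57.1 kips (block shear governs)

Bolt shear: A_b = π·0.5²/4 = 0.1963 in²; R_n = 84 × 0.1963 × 5 × 1 = 82.47 kips → 0.75 × 82.47 = 61.9 kips.
Bearing: edge l_c = 0.8438, r_n = 20.57 kips; interior l_c = 1.188, r_n = 24.38 kips; R_n = 20.57 + 4·24.38 = 118.1 kips → 88.5 kips.
Block shear: A_gv = 2.539, A_nv = 1.66, A_nt = 0.1758 in²; R_n = min(0.6F_uA_nv, 0.6F_yA_gv) + U_bs·F_u·A_nt = 76.17 kips → 57.1 kips.
Block shear governs: 57.1 kips.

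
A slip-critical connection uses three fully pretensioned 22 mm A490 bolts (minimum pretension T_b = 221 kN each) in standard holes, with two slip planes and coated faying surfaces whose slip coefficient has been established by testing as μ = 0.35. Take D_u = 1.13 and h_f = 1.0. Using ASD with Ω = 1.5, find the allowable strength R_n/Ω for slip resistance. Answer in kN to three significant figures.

350 kN

R_n = μ · D_u · h_f · T_b · n_s · n_b = 0.35 × 1.13 × 1.0 × 221 × 2 × 3 = 524.4 kN.
Allowable strength R_n/Ω = 524.4 / 1.5 = 350 kN.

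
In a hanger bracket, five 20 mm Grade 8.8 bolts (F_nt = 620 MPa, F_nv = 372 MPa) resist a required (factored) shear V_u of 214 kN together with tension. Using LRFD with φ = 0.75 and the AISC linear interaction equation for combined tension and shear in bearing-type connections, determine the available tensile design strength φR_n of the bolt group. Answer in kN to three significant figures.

593 kN

A_b = π·20²/4 = 314.2 mm²; f_rv = 214 × 1000 / (5 × 314.2) = 136.2 MPa.
F'_nt = 1.3 F_nt − (F_nt / φF_nv) f_rv = 1.3·620 − (620/(0.75·372))·136.2 = 503.3 MPa, capped at F_nt → F'_nt = 503.3 MPa.
R_n = F'_nt · A_b · n = 503.3 × 314.2 × 5 / 1000 = 790.5 kN.
Design strength φR_n = 0.75 × 790.5 = 593 kN.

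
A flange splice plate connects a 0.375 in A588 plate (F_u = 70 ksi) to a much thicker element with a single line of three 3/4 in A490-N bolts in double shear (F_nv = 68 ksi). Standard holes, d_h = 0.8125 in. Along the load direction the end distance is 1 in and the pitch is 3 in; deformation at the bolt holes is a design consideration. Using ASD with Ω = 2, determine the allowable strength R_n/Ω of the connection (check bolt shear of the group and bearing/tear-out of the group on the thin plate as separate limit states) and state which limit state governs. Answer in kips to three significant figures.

Bolt shear: A_b = π·0.75²/4 = 0.4418 in²; R_n = 68 × 0.4418 × 3 × 2 = 180.2 kips → 180.2 / 2 = 90.1 kips.
Bearing (1.2 l_c t F_u ≤ 2.4 d t F_u): upper limit = 2.4·0.75·0.375·70 = 47.25 kips.
  Edge l_c = 1 − 0.8125/2 = 0.5938 → r_n = 18.7 kips; interior l_c = 3 − 0.8125 = 2.188 → r_n = 47.25 kips.
  R_n,bearing = 1·18.7 + 2·47.25 = 113.2 kips → 113.2 / 2 = 56.6 kips.
Bearing governs: 56.6 kips.

56.6 kips (bearing governs)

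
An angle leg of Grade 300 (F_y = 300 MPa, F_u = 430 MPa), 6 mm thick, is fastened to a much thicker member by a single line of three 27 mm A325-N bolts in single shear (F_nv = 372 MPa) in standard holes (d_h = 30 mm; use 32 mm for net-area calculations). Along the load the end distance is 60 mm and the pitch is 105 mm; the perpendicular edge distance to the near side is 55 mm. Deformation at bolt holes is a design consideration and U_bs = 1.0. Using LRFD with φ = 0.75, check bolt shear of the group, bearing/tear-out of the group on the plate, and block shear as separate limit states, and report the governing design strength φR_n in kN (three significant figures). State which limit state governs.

294 kN (block shear governs)

Bolt shear: A_b = π·27²/4 = 572.6 mm²; R_n = 372 × 572.6 × 3 × 1 / 1000 = 639 kN → 0.75 × 639 = 479 kN.
Bearing: edge l_c = 45, r_n = 139.3 kN; interior l_c = 75, r_n = 167.2 kN; R_n = 139.3 + 2·167.2 = 473.7 kN → 355 kN.
Block shear: A_gv = 1620, A_nv = 1140, A_nt = 234 mm²; R_n = min(0.6F_uA_nv, 0.6F_yA_gv) + U_bs·F_u·A_nt = 392.2 kN → 294 kN.
Block shear governs: 294 kN.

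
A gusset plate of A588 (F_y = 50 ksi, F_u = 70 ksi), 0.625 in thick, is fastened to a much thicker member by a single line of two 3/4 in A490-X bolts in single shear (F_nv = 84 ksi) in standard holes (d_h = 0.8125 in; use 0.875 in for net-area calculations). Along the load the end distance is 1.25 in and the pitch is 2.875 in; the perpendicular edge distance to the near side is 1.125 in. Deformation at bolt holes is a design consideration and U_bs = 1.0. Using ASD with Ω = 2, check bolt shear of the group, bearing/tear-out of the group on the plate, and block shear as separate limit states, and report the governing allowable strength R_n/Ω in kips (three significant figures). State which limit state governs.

Bolt shear: A_b = π·0.75²/4 = 0.4418 in²; R_n = 84 × 0.4418 × 2 × 1 = 74.22 kips → 74.22 / 2 = 37.1 kips.
Bearing: edge l_c = 0.8438, r_n = 44.3 kips; interior l_c = 2.062, r_n = 78.75 kips; R_n = 44.3 + 1·78.75 = 123 kips → 61.5 kips.
Block shear: A_gv = 2.578, A_nv = 1.758, A_nt = 0.4297 in²; R_n = min(0.6F_uA_nv, 0.6F_yA_gv) + U_bs·F_u·A_nt = 103.9 kips → 52 kips.
Bolt shear governs: 37.1 kips.

37.1 kips (bolt shear governs)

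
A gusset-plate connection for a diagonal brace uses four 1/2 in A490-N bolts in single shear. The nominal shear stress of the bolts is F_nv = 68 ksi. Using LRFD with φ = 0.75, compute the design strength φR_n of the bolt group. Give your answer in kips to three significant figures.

A_b = π × 0.5² / 4 = 0.1963 in².
R_n = F_nv · A_b · n · n_s = 68 × 0.1963 × 4 × 1 = 53.41 kips.
Design strength φR_n = 0.75 × 53.41 = 40.1 kips.

40.1 kips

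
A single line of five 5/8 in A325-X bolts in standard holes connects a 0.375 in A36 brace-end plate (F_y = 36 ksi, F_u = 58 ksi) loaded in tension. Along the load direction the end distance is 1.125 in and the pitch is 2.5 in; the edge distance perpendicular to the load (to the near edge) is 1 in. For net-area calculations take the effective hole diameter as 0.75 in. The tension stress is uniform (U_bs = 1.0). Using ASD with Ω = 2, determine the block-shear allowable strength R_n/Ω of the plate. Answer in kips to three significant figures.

51.9 kips

Shear plane L_v = 1.125 + 4·2.5 = 11.12 in; A_gv = 11.12 × 0.375 = 4.172 in².
A_nv = (11.12 − 4.5·0.75) × 0.375 = 2.906 in².
A_nt = (1 − 0.5·0.75) × 0.375 = 0.2344 in².
0.6 F_u A_nv = 101.1 kips; 0.6 F_y A_gv = 90.11 kips → shear yielding governs the shear term.
R_n = 90.11 + 1.0 × 58 × 0.2344 = 103.7 kips.
Allowable strength R_n/Ω = 103.7 / 2 = 51.9 kips.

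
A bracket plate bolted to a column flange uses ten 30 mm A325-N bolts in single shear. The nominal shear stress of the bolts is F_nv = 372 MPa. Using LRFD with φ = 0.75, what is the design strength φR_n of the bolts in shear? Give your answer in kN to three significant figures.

A_b = π × 30² / 4 = 706.9 mm².
R_n = F_nv · A_b · n · n_s = 372 × 706.9 × 10 × 1 / 1000 = 2630 kN.
Design strength φR_n = 0.75 × 2630 = 1970 kN.

1970 kN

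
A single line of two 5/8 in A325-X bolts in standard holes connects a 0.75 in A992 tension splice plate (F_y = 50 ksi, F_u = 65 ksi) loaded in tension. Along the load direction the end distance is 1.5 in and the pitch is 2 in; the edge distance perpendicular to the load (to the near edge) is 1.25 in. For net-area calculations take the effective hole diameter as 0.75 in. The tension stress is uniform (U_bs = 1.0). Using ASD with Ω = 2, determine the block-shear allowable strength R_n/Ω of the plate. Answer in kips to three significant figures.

Shear plane L_v = 1.5 + 1·2 = 3.5 in; A_gv = 3.5 × 0.75 = 2.625 in².
A_nv = (3.5 − 1.5·0.75) × 0.75 = 1.781 in².
A_nt = (1.25 − 0.5·0.75) × 0.75 = 0.6562 in².
0.6 F_u A_nv = 69.47 kips; 0.6 F_y A_gv = 78.75 kips → shear rupture governs the shear term.
R_n = 69.47 + 1.0 × 65 × 0.6562 = 112.1 kips.
Allowable strength R_n/Ω = 112.1 / 2 = 56.1 kips.

56.1 kips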